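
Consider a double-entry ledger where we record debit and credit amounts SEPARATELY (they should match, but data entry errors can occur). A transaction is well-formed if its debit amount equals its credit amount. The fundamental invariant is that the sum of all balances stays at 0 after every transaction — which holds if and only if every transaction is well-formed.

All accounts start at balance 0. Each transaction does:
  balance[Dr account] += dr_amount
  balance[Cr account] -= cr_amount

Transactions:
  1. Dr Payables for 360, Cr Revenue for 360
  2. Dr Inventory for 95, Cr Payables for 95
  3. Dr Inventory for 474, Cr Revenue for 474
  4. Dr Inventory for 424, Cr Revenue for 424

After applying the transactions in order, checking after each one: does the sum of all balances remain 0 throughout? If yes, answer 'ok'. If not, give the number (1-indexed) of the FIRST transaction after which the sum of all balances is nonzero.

After txn 1: dr=360 cr=360 sum_balances=0
After txn 2: dr=95 cr=95 sum_balances=0
After txn 3: dr=474 cr=474 sum_balances=0
After txn 4: dr=424 cr=424 sum_balances=0

Answer: ok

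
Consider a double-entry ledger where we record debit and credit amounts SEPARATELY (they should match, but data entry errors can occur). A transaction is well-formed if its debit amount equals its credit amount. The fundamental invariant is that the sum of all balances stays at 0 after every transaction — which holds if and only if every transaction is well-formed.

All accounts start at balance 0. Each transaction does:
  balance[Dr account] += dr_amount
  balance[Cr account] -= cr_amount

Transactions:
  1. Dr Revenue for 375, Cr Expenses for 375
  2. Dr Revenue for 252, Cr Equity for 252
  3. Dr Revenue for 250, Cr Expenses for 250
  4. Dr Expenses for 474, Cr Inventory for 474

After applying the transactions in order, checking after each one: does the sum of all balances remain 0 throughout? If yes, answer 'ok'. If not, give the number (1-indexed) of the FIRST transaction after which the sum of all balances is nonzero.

After txn 1: dr=375 cr=375 sum_balances=0
After txn 2: dr=252 cr=252 sum_balances=0
After txn 3: dr=250 cr=250 sum_balances=0
After txn 4: dr=474 cr=474 sum_balances=0

Answer: ok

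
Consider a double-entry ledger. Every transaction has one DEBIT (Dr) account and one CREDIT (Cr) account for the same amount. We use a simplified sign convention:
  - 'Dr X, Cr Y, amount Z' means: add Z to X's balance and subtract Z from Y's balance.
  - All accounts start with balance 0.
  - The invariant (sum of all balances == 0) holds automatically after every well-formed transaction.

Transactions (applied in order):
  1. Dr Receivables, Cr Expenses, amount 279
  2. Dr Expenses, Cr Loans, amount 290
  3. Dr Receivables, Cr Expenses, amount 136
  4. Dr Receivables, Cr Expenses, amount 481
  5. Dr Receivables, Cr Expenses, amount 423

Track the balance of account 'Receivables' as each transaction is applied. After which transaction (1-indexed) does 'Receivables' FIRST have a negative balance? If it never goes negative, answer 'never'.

After txn 1: Receivables=279
After txn 2: Receivables=279
After txn 3: Receivables=415
After txn 4: Receivables=896
After txn 5: Receivables=1319

Answer: never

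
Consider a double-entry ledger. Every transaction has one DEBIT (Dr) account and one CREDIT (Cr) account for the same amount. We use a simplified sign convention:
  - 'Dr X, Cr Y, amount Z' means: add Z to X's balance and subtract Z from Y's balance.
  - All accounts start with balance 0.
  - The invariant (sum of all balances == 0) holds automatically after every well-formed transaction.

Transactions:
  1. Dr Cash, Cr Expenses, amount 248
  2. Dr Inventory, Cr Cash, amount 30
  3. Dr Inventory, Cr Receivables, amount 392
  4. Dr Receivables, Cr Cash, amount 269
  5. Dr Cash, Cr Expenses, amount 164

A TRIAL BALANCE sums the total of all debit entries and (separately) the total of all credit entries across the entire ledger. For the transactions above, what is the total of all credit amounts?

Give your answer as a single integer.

Txn 1: credit+=248
Txn 2: credit+=30
Txn 3: credit+=392
Txn 4: credit+=269
Txn 5: credit+=164
Total credits = 1103

Answer: 1103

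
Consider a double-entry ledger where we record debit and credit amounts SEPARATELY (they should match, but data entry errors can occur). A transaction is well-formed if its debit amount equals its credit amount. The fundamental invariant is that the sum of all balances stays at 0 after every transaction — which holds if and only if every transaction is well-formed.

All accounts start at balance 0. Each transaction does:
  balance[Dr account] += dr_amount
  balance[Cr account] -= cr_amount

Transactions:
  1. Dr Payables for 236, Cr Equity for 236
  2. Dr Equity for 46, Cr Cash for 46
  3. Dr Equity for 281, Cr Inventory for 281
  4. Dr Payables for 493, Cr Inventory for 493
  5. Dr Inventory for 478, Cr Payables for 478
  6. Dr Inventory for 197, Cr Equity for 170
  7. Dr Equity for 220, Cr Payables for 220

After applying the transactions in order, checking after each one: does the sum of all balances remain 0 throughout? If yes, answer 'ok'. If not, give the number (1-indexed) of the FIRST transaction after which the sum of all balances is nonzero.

Answer: 6

Derivation:
After txn 1: dr=236 cr=236 sum_balances=0
After txn 2: dr=46 cr=46 sum_balances=0
After txn 3: dr=281 cr=281 sum_balances=0
After txn 4: dr=493 cr=493 sum_balances=0
After txn 5: dr=478 cr=478 sum_balances=0
After txn 6: dr=197 cr=170 sum_balances=27
After txn 7: dr=220 cr=220 sum_balances=27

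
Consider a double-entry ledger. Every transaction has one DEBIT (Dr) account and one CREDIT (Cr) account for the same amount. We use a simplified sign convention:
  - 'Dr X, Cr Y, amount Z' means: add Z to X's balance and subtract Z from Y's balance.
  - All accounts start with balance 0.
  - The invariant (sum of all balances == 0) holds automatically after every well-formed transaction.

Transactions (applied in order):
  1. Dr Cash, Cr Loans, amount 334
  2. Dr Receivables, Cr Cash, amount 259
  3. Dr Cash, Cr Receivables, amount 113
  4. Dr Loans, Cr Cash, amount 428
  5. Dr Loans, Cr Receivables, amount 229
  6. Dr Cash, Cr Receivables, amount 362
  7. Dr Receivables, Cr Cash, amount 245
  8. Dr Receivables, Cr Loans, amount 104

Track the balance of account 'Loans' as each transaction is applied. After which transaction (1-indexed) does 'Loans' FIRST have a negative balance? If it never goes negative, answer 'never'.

Answer: 1

Derivation:
After txn 1: Loans=-334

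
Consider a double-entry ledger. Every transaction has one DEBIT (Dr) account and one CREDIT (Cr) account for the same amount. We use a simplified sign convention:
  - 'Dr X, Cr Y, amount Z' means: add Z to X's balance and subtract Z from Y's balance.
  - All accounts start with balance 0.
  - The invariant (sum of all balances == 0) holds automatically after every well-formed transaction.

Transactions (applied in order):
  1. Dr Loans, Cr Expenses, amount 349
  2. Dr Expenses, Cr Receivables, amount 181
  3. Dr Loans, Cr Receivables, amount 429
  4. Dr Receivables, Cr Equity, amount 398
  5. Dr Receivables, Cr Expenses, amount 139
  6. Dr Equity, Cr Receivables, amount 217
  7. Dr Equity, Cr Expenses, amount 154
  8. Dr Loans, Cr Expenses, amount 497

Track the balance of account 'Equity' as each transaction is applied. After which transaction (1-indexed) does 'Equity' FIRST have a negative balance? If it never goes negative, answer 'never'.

After txn 1: Equity=0
After txn 2: Equity=0
After txn 3: Equity=0
After txn 4: Equity=-398

Answer: 4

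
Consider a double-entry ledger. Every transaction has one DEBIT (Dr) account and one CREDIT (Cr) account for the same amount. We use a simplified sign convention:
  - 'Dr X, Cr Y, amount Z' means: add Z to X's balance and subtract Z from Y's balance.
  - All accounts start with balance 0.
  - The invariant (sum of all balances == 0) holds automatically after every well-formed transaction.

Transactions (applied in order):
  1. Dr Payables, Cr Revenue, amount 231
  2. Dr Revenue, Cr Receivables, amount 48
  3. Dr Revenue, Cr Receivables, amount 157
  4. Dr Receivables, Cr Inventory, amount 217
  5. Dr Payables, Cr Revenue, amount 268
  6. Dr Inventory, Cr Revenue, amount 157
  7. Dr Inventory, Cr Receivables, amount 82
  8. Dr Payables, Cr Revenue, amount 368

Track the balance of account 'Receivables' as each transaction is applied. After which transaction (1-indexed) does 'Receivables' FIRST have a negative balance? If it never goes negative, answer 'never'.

Answer: 2

Derivation:
After txn 1: Receivables=0
After txn 2: Receivables=-48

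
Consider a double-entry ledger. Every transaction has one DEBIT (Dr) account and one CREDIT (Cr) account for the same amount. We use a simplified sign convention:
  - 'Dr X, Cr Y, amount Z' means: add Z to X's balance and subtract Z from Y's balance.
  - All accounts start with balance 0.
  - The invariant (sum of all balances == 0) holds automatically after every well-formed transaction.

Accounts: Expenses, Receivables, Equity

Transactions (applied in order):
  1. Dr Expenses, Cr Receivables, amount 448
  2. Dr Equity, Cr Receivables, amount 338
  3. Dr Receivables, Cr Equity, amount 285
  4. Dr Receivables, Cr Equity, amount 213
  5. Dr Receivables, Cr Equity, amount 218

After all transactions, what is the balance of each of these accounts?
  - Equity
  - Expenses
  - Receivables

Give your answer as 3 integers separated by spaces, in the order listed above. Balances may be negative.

Answer: -378 448 -70

Derivation:
After txn 1 (Dr Expenses, Cr Receivables, amount 448): Expenses=448 Receivables=-448
After txn 2 (Dr Equity, Cr Receivables, amount 338): Equity=338 Expenses=448 Receivables=-786
After txn 3 (Dr Receivables, Cr Equity, amount 285): Equity=53 Expenses=448 Receivables=-501
After txn 4 (Dr Receivables, Cr Equity, amount 213): Equity=-160 Expenses=448 Receivables=-288
After txn 5 (Dr Receivables, Cr Equity, amount 218): Equity=-378 Expenses=448 Receivables=-70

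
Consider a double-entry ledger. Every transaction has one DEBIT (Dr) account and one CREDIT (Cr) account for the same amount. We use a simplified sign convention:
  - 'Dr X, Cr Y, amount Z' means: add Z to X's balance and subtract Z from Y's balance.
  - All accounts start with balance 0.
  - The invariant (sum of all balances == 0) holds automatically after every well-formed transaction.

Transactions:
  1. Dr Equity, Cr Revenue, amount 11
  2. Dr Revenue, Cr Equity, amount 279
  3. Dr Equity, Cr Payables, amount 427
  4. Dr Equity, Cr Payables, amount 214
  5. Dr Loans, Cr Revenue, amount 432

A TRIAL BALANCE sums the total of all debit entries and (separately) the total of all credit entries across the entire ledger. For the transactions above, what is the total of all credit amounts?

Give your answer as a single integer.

Answer: 1363

Derivation:
Txn 1: credit+=11
Txn 2: credit+=279
Txn 3: credit+=427
Txn 4: credit+=214
Txn 5: credit+=432
Total credits = 1363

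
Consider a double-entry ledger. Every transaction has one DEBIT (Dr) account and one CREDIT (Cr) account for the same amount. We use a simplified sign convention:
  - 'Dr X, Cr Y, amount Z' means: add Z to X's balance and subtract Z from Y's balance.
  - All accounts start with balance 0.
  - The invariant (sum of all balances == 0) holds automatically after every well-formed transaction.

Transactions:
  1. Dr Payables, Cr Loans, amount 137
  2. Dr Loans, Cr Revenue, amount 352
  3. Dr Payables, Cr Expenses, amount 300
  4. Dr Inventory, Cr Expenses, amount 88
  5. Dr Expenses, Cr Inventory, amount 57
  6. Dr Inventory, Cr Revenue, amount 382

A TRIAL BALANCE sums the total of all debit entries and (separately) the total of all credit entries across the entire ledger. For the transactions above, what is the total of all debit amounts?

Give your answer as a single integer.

Answer: 1316

Derivation:
Txn 1: debit+=137
Txn 2: debit+=352
Txn 3: debit+=300
Txn 4: debit+=88
Txn 5: debit+=57
Txn 6: debit+=382
Total debits = 1316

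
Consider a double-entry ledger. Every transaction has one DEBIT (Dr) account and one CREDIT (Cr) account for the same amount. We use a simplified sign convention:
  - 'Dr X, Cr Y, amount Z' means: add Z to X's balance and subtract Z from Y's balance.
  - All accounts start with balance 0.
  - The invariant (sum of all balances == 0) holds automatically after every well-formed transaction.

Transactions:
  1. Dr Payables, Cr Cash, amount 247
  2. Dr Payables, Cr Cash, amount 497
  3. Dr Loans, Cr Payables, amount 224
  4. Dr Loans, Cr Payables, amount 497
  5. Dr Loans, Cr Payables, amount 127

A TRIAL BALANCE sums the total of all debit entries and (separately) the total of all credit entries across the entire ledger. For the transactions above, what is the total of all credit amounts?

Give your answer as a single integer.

Answer: 1592

Derivation:
Txn 1: credit+=247
Txn 2: credit+=497
Txn 3: credit+=224
Txn 4: credit+=497
Txn 5: credit+=127
Total credits = 1592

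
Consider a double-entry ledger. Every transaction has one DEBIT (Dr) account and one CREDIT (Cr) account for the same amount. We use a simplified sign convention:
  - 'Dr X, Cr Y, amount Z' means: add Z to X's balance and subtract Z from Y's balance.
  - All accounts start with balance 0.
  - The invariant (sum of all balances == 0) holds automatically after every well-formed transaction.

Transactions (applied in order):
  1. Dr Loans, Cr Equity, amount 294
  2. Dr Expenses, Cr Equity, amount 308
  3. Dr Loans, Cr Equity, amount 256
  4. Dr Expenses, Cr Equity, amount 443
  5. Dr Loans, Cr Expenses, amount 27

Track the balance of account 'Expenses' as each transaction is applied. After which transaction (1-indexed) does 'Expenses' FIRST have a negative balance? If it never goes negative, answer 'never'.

Answer: never

Derivation:
After txn 1: Expenses=0
After txn 2: Expenses=308
After txn 3: Expenses=308
After txn 4: Expenses=751
After txn 5: Expenses=724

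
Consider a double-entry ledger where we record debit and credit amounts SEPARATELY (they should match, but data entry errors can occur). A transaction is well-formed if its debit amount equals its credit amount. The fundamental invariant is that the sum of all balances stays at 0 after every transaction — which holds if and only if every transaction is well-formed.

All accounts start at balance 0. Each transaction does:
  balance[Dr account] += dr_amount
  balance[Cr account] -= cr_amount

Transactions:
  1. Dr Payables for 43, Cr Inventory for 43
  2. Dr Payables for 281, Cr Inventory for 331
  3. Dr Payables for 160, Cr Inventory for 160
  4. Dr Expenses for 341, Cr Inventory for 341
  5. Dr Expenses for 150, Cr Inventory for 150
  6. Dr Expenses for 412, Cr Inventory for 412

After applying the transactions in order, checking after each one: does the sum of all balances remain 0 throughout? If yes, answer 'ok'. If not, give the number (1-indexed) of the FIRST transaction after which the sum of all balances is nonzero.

After txn 1: dr=43 cr=43 sum_balances=0
After txn 2: dr=281 cr=331 sum_balances=-50
After txn 3: dr=160 cr=160 sum_balances=-50
After txn 4: dr=341 cr=341 sum_balances=-50
After txn 5: dr=150 cr=150 sum_balances=-50
After txn 6: dr=412 cr=412 sum_balances=-50

Answer: 2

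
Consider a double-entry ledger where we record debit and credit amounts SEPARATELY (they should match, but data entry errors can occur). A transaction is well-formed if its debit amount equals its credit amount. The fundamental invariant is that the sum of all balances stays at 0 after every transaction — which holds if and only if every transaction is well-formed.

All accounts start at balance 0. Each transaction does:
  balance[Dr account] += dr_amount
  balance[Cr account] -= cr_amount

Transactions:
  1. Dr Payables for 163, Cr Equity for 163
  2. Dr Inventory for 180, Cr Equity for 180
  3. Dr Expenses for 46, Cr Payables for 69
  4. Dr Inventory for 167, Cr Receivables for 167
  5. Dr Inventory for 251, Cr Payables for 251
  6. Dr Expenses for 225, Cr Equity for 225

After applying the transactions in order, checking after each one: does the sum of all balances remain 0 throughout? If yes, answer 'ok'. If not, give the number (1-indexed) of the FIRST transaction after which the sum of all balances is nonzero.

Answer: 3

Derivation:
After txn 1: dr=163 cr=163 sum_balances=0
After txn 2: dr=180 cr=180 sum_balances=0
After txn 3: dr=46 cr=69 sum_balances=-23
After txn 4: dr=167 cr=167 sum_balances=-23
After txn 5: dr=251 cr=251 sum_balances=-23
After txn 6: dr=225 cr=225 sum_balances=-23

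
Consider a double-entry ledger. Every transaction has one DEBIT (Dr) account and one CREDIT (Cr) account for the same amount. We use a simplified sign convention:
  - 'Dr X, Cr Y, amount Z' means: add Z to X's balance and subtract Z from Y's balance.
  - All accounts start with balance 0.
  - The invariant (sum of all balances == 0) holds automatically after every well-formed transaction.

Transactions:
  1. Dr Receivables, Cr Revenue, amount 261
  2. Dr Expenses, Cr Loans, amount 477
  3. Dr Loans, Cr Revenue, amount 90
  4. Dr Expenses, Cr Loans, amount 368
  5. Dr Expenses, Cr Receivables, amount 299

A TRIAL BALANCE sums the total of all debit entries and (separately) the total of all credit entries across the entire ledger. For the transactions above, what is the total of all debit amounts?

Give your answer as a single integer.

Answer: 1495

Derivation:
Txn 1: debit+=261
Txn 2: debit+=477
Txn 3: debit+=90
Txn 4: debit+=368
Txn 5: debit+=299
Total debits = 1495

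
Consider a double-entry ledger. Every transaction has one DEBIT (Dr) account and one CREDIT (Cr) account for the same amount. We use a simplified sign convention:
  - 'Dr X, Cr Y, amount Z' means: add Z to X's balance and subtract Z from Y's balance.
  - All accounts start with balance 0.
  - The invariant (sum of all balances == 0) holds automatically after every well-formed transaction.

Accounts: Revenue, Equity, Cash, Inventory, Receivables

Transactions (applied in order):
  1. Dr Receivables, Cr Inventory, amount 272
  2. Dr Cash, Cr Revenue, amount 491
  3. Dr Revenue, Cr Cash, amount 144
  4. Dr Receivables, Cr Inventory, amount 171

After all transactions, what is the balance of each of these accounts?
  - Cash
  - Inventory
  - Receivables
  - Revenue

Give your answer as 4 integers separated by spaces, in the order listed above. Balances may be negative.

After txn 1 (Dr Receivables, Cr Inventory, amount 272): Inventory=-272 Receivables=272
After txn 2 (Dr Cash, Cr Revenue, amount 491): Cash=491 Inventory=-272 Receivables=272 Revenue=-491
After txn 3 (Dr Revenue, Cr Cash, amount 144): Cash=347 Inventory=-272 Receivables=272 Revenue=-347
After txn 4 (Dr Receivables, Cr Inventory, amount 171): Cash=347 Inventory=-443 Receivables=443 Revenue=-347

Answer: 347 -443 443 -347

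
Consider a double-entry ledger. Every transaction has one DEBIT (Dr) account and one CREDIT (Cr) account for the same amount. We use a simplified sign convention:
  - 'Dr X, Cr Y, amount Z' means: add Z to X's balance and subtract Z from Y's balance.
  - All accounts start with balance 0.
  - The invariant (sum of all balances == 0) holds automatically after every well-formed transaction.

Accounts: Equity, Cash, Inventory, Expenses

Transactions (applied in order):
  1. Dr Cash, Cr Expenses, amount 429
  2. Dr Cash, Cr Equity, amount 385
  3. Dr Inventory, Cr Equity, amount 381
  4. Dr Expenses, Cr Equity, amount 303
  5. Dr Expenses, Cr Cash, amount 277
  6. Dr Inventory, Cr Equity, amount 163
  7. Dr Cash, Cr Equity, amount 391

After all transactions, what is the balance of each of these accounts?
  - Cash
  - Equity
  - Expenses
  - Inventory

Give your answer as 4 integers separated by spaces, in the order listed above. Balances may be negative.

After txn 1 (Dr Cash, Cr Expenses, amount 429): Cash=429 Expenses=-429
After txn 2 (Dr Cash, Cr Equity, amount 385): Cash=814 Equity=-385 Expenses=-429
After txn 3 (Dr Inventory, Cr Equity, amount 381): Cash=814 Equity=-766 Expenses=-429 Inventory=381
After txn 4 (Dr Expenses, Cr Equity, amount 303): Cash=814 Equity=-1069 Expenses=-126 Inventory=381
After txn 5 (Dr Expenses, Cr Cash, amount 277): Cash=537 Equity=-1069 Expenses=151 Inventory=381
After txn 6 (Dr Inventory, Cr Equity, amount 163): Cash=537 Equity=-1232 Expenses=151 Inventory=544
After txn 7 (Dr Cash, Cr Equity, amount 391): Cash=928 Equity=-1623 Expenses=151 Inventory=544

Answer: 928 -1623 151 544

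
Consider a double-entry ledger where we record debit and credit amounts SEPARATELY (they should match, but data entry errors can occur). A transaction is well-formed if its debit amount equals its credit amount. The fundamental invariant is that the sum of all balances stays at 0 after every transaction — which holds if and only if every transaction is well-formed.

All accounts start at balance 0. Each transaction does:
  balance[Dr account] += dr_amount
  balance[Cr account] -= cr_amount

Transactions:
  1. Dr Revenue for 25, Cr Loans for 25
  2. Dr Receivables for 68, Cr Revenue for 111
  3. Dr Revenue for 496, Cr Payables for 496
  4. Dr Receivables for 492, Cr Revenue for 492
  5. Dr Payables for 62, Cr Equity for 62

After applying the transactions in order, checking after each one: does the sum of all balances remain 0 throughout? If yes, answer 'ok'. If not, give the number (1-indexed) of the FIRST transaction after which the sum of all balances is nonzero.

Answer: 2

Derivation:
After txn 1: dr=25 cr=25 sum_balances=0
After txn 2: dr=68 cr=111 sum_balances=-43
After txn 3: dr=496 cr=496 sum_balances=-43
After txn 4: dr=492 cr=492 sum_balances=-43
After txn 5: dr=62 cr=62 sum_balances=-43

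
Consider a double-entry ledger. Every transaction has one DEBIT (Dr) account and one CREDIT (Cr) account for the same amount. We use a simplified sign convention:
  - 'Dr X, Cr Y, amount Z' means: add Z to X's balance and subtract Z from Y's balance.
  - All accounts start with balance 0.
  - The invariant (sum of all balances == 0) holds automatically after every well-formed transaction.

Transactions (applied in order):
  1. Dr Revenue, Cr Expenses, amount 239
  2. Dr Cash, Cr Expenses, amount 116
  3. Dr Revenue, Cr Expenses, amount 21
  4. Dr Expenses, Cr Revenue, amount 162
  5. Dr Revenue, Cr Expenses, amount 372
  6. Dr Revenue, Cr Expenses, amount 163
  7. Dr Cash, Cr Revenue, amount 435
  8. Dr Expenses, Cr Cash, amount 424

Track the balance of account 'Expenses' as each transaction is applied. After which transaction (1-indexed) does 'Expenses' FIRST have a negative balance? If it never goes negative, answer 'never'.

Answer: 1

Derivation:
After txn 1: Expenses=-239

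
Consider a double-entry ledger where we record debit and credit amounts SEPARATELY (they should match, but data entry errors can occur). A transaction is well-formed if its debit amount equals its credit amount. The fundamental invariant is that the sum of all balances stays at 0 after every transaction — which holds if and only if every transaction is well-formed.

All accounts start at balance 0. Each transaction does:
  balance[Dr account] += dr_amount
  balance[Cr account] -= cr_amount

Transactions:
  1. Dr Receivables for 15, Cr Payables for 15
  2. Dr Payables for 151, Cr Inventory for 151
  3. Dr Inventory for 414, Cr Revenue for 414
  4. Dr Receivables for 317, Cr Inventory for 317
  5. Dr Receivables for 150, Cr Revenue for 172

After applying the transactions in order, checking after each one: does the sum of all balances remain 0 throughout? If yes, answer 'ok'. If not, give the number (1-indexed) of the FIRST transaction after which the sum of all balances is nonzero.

After txn 1: dr=15 cr=15 sum_balances=0
After txn 2: dr=151 cr=151 sum_balances=0
After txn 3: dr=414 cr=414 sum_balances=0
After txn 4: dr=317 cr=317 sum_balances=0
After txn 5: dr=150 cr=172 sum_balances=-22

Answer: 5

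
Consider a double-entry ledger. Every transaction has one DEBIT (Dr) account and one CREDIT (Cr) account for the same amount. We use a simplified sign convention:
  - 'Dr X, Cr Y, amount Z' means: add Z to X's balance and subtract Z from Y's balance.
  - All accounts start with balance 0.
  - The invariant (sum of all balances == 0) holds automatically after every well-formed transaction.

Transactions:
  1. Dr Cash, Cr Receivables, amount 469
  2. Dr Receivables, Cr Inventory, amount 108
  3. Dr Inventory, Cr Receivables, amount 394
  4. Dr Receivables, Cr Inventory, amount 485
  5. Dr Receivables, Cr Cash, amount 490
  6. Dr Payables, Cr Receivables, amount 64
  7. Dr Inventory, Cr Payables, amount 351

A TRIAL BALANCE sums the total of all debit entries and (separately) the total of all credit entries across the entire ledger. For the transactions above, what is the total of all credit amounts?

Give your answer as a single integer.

Answer: 2361

Derivation:
Txn 1: credit+=469
Txn 2: credit+=108
Txn 3: credit+=394
Txn 4: credit+=485
Txn 5: credit+=490
Txn 6: credit+=64
Txn 7: credit+=351
Total credits = 2361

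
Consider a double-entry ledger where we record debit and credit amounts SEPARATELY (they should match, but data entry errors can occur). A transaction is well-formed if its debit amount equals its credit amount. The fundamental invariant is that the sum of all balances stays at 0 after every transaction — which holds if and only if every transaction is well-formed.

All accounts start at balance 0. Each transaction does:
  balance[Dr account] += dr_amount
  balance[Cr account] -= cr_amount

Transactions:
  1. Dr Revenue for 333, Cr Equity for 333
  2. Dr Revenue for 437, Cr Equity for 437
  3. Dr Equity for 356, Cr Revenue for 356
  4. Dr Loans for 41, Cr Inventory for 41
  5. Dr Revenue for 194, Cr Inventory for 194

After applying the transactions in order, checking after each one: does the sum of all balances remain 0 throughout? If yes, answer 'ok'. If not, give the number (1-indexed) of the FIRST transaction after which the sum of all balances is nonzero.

After txn 1: dr=333 cr=333 sum_balances=0
After txn 2: dr=437 cr=437 sum_balances=0
After txn 3: dr=356 cr=356 sum_balances=0
After txn 4: dr=41 cr=41 sum_balances=0
After txn 5: dr=194 cr=194 sum_balances=0

Answer: ok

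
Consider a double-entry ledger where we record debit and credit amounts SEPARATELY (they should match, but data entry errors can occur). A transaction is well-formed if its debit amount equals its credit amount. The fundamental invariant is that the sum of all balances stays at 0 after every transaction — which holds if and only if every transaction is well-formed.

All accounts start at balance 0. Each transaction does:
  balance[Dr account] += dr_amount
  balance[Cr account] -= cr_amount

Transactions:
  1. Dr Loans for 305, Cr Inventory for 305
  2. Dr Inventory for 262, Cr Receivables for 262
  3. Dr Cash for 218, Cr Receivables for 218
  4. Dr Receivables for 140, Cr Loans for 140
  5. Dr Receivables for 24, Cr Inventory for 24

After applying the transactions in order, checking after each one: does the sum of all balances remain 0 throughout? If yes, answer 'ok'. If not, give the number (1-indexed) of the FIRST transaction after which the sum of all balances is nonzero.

Answer: ok

Derivation:
After txn 1: dr=305 cr=305 sum_balances=0
After txn 2: dr=262 cr=262 sum_balances=0
After txn 3: dr=218 cr=218 sum_balances=0
After txn 4: dr=140 cr=140 sum_balances=0
After txn 5: dr=24 cr=24 sum_balances=0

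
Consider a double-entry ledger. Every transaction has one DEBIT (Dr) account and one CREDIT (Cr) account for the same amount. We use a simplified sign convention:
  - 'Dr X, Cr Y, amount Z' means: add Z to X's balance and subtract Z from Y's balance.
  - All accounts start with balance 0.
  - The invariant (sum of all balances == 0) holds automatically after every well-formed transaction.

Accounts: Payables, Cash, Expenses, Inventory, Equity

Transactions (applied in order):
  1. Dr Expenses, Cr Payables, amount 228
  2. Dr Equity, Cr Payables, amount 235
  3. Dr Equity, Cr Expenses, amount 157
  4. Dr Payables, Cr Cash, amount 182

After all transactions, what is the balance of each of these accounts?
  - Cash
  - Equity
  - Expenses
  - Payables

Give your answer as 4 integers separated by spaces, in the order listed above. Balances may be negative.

Answer: -182 392 71 -281

Derivation:
After txn 1 (Dr Expenses, Cr Payables, amount 228): Expenses=228 Payables=-228
After txn 2 (Dr Equity, Cr Payables, amount 235): Equity=235 Expenses=228 Payables=-463
After txn 3 (Dr Equity, Cr Expenses, amount 157): Equity=392 Expenses=71 Payables=-463
After txn 4 (Dr Payables, Cr Cash, amount 182): Cash=-182 Equity=392 Expenses=71 Payables=-281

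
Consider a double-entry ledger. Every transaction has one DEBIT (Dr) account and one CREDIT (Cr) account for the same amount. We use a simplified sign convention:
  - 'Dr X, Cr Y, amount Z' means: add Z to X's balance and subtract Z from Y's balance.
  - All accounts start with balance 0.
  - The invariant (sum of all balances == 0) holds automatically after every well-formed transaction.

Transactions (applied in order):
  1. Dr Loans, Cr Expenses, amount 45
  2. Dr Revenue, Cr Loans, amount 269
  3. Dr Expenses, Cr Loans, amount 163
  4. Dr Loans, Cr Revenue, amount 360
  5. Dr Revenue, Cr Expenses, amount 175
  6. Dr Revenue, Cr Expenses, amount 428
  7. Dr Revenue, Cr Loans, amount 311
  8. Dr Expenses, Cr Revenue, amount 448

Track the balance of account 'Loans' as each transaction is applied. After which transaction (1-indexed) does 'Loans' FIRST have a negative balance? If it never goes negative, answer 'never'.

After txn 1: Loans=45
After txn 2: Loans=-224

Answer: 2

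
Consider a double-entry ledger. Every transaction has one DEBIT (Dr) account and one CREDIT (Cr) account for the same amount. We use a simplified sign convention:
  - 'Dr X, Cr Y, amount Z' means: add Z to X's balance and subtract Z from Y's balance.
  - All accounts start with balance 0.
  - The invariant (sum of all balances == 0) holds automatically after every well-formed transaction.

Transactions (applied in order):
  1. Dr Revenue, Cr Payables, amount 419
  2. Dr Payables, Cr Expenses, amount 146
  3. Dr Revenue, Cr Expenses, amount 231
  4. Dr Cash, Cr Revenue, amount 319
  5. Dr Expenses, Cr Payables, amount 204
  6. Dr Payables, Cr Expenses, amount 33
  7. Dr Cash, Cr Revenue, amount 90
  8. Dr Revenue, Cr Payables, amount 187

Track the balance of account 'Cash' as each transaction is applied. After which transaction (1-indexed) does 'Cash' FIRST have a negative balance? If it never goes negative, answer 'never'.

Answer: never

Derivation:
After txn 1: Cash=0
After txn 2: Cash=0
After txn 3: Cash=0
After txn 4: Cash=319
After txn 5: Cash=319
After txn 6: Cash=319
After txn 7: Cash=409
After txn 8: Cash=409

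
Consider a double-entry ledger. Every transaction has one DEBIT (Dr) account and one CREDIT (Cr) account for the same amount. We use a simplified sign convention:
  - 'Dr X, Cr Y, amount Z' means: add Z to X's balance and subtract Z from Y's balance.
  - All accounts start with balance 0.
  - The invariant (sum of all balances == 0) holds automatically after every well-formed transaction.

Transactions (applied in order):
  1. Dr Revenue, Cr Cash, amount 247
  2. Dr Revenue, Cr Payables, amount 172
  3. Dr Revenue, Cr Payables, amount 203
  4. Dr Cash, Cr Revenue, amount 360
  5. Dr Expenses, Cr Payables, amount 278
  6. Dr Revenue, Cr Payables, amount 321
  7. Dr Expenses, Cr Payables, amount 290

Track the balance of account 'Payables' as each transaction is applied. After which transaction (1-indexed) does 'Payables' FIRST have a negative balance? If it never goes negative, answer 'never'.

After txn 1: Payables=0
After txn 2: Payables=-172

Answer: 2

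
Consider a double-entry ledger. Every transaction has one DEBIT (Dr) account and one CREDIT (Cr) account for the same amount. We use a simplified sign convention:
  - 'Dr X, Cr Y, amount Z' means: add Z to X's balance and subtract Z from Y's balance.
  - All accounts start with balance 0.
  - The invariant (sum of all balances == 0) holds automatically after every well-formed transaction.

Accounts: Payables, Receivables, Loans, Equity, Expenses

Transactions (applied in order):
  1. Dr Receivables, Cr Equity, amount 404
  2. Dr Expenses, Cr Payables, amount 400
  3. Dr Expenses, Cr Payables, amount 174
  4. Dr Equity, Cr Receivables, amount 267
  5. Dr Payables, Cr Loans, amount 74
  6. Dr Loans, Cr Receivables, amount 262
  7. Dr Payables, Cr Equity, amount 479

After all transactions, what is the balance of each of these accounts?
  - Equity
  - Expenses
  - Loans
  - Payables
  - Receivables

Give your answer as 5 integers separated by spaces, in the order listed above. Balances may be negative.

Answer: -616 574 188 -21 -125

Derivation:
After txn 1 (Dr Receivables, Cr Equity, amount 404): Equity=-404 Receivables=404
After txn 2 (Dr Expenses, Cr Payables, amount 400): Equity=-404 Expenses=400 Payables=-400 Receivables=404
After txn 3 (Dr Expenses, Cr Payables, amount 174): Equity=-404 Expenses=574 Payables=-574 Receivables=404
After txn 4 (Dr Equity, Cr Receivables, amount 267): Equity=-137 Expenses=574 Payables=-574 Receivables=137
After txn 5 (Dr Payables, Cr Loans, amount 74): Equity=-137 Expenses=574 Loans=-74 Payables=-500 Receivables=137
After txn 6 (Dr Loans, Cr Receivables, amount 262): Equity=-137 Expenses=574 Loans=188 Payables=-500 Receivables=-125
After txn 7 (Dr Payables, Cr Equity, amount 479): Equity=-616 Expenses=574 Loans=188 Payables=-21 Receivables=-125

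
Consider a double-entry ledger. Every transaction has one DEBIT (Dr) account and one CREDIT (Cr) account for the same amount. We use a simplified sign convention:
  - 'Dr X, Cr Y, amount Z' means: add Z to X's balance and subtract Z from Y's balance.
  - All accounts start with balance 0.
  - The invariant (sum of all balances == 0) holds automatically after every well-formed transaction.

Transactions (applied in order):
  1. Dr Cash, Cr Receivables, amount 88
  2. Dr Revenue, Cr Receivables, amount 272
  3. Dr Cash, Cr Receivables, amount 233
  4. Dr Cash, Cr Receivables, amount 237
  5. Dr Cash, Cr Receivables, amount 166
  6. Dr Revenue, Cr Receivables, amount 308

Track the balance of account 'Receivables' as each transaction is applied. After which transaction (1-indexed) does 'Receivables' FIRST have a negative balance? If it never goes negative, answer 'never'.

Answer: 1

Derivation:
After txn 1: Receivables=-88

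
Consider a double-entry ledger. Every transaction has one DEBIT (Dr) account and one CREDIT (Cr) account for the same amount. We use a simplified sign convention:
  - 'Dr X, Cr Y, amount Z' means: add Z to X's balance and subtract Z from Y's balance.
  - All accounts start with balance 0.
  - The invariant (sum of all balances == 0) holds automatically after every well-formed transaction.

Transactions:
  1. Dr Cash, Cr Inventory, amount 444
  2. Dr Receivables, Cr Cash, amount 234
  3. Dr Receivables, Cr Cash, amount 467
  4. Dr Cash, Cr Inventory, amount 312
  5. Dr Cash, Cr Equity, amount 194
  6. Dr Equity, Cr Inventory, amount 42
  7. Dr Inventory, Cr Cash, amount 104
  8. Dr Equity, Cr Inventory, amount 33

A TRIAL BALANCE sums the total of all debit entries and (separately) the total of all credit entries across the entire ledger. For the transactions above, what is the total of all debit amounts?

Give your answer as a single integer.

Txn 1: debit+=444
Txn 2: debit+=234
Txn 3: debit+=467
Txn 4: debit+=312
Txn 5: debit+=194
Txn 6: debit+=42
Txn 7: debit+=104
Txn 8: debit+=33
Total debits = 1830

Answer: 1830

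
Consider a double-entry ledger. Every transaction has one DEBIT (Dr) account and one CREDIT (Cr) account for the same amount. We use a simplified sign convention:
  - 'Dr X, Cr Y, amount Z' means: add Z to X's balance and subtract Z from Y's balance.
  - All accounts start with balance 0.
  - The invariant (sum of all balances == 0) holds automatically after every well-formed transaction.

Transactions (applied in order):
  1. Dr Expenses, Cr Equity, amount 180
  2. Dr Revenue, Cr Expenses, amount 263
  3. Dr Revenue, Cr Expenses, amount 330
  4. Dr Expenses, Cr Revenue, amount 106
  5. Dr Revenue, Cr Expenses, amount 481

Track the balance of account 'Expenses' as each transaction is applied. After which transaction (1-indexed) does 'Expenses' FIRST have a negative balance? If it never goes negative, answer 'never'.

Answer: 2

Derivation:
After txn 1: Expenses=180
After txn 2: Expenses=-83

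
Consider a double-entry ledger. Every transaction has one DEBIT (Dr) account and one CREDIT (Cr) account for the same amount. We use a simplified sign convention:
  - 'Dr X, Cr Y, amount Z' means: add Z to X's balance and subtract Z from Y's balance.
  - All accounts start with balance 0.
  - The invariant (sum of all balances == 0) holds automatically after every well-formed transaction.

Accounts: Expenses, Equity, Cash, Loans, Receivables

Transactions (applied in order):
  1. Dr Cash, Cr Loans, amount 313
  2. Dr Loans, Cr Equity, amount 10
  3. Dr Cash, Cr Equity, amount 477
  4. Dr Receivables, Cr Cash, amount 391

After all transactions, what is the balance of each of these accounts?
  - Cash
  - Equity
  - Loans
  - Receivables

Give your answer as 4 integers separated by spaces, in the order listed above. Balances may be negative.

Answer: 399 -487 -303 391

Derivation:
After txn 1 (Dr Cash, Cr Loans, amount 313): Cash=313 Loans=-313
After txn 2 (Dr Loans, Cr Equity, amount 10): Cash=313 Equity=-10 Loans=-303
After txn 3 (Dr Cash, Cr Equity, amount 477): Cash=790 Equity=-487 Loans=-303
After txn 4 (Dr Receivables, Cr Cash, amount 391): Cash=399 Equity=-487 Loans=-303 Receivables=391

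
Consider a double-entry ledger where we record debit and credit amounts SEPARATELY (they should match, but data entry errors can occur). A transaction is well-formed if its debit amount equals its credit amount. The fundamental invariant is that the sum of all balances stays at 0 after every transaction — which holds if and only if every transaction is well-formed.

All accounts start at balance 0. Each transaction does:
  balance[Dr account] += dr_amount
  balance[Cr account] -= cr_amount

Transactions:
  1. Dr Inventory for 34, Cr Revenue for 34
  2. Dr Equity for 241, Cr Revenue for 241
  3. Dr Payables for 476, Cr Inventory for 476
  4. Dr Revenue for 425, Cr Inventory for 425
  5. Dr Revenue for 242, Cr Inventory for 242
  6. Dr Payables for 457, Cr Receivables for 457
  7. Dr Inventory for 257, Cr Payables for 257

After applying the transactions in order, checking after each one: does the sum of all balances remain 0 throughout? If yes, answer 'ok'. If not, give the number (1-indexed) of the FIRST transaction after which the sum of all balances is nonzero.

After txn 1: dr=34 cr=34 sum_balances=0
After txn 2: dr=241 cr=241 sum_balances=0
After txn 3: dr=476 cr=476 sum_balances=0
After txn 4: dr=425 cr=425 sum_balances=0
After txn 5: dr=242 cr=242 sum_balances=0
After txn 6: dr=457 cr=457 sum_balances=0
After txn 7: dr=257 cr=257 sum_balances=0

Answer: ok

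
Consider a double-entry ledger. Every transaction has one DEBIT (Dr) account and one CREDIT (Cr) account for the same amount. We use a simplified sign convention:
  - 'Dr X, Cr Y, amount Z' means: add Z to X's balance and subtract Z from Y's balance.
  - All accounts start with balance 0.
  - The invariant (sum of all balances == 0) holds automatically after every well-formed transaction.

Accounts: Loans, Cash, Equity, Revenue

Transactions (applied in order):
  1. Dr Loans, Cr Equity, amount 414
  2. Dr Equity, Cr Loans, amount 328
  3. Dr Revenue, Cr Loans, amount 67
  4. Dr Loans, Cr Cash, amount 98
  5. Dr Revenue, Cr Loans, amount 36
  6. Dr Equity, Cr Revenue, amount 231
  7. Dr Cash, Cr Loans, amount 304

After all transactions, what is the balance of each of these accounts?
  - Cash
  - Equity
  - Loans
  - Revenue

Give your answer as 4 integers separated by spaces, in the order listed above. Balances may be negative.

Answer: 206 145 -223 -128

Derivation:
After txn 1 (Dr Loans, Cr Equity, amount 414): Equity=-414 Loans=414
After txn 2 (Dr Equity, Cr Loans, amount 328): Equity=-86 Loans=86
After txn 3 (Dr Revenue, Cr Loans, amount 67): Equity=-86 Loans=19 Revenue=67
After txn 4 (Dr Loans, Cr Cash, amount 98): Cash=-98 Equity=-86 Loans=117 Revenue=67
After txn 5 (Dr Revenue, Cr Loans, amount 36): Cash=-98 Equity=-86 Loans=81 Revenue=103
After txn 6 (Dr Equity, Cr Revenue, amount 231): Cash=-98 Equity=145 Loans=81 Revenue=-128
After txn 7 (Dr Cash, Cr Loans, amount 304): Cash=206 Equity=145 Loans=-223 Revenue=-128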